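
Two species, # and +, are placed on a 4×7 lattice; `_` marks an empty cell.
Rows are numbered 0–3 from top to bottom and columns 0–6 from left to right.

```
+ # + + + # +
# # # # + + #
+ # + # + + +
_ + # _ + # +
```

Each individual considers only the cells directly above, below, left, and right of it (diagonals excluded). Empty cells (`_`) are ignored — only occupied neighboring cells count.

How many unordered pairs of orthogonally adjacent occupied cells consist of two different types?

24

Scan each occupied cell's neighbors to the right and below so each pair is counted once.
From row 0: 9 unlike of 13 pairs (running 9/13).
From row 1: 5 unlike of 13 pairs (running 14/26).
From row 2: 7 unlike of 11 pairs (running 21/37).
From row 3: 3 unlike of 3 pairs (running 24/40).
Total adjacent occupied pairs: 40; unlike-type pairs: 24.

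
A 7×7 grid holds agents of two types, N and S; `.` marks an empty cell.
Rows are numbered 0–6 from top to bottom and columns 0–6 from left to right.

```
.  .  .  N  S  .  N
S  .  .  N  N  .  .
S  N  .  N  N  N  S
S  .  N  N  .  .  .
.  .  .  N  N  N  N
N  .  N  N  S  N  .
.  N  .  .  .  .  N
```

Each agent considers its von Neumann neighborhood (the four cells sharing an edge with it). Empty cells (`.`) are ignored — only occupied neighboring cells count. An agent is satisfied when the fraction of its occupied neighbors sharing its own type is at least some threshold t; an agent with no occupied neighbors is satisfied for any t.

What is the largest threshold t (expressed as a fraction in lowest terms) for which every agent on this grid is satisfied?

Row 0: (0,3)N 1/2 · (0,4)S 0/2 · (0,6)N — no occupied neighbors
Row 1: (1,0)S 1/1 · (1,3)N 3/3 · (1,4)N 2/3
Row 2: (2,0)S 2/3 · (2,1)N 0/1 · (2,3)N 3/3 · (2,4)N 3/3 · (2,5)N 1/2 · (2,6)S 0/1
Row 3: (3,0)S 1/1 · (3,2)N 1/1 · (3,3)N 3/3
Row 4: (4,3)N 3/3 · (4,4)N 2/3 · (4,5)N 3/3 · (4,6)N 1/1
Row 5: (5,0)N — no occupied neighbors · (5,2)N 1/1 · (5,3)N 2/3 · (5,4)S 0/3 · (5,5)N 1/2
Row 6: (6,1)N — no occupied neighbors · (6,6)N — no occupied neighbors
The smallest same-type fraction is 0/2 at (0,4), which reduces to 0/1. Any threshold above that leaves this agent unsatisfied.

0/1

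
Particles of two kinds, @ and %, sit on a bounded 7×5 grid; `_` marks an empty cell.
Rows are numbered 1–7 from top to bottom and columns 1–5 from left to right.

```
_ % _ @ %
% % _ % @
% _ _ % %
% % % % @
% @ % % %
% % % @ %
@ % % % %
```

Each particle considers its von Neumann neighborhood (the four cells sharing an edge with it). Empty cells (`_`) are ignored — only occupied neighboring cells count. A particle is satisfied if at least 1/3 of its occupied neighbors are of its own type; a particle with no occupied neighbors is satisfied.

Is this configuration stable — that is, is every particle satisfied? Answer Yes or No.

No

Row 1: (1,2)% 1/1 ✓ · (1,4)@ 0/2 ✗ · (1,5)% 0/2 ✗
Row 2: (2,1)% 2/2 ✓ · (2,2)% 2/2 ✓ · (2,4)% 1/3 ✓ · (2,5)@ 0/3 ✗
Row 3: (3,1)% 2/2 ✓ · (3,4)% 3/3 ✓ · (3,5)% 1/3 ✓
Row 4: (4,1)% 3/3 ✓ · (4,2)% 2/3 ✓ · (4,3)% 3/3 ✓ · (4,4)% 3/4 ✓ · (4,5)@ 0/3 ✗
Row 5: (5,1)% 2/3 ✓ · (5,2)@ 0/4 ✗ · (5,3)% 3/4 ✓ · (5,4)% 3/4 ✓ · (5,5)% 2/3 ✓
Row 6: (6,1)% 2/3 ✓ · (6,2)% 3/4 ✓ · (6,3)% 3/4 ✓ · (6,4)@ 0/4 ✗ · (6,5)% 2/3 ✓
Row 7: (7,1)@ 0/2 ✗ · (7,2)% 2/3 ✓ · (7,3)% 3/3 ✓ · (7,4)% 2/3 ✓ · (7,5)% 2/2 ✓
For instance (1,4) has only 0/2 same-type neighbors, below 1/3.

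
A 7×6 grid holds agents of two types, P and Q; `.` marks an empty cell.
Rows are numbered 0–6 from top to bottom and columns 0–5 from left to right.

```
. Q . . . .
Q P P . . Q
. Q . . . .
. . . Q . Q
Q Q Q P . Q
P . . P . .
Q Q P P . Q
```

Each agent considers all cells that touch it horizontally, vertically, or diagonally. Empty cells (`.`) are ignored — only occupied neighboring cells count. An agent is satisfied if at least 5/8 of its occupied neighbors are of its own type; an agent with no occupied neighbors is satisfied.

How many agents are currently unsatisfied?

(0,1)Q 1/3 ✗
(1,0)Q 2/3 ✓
(1,1)P 1/4 ✗
(1,2)P 1/3 ✗
(1,5)Q 0/0 ✓
(2,1)Q 1/3 ✗
(3,3)Q 1/2 ✗
(3,5)Q 1/1 ✓
(4,0)Q 1/2 ✗
(4,1)Q 2/3 ✓
(4,2)Q 2/4 ✗
(4,3)P 1/3 ✗
(4,5)Q 1/1 ✓
(5,0)P 0/4 ✗
(5,3)P 3/4 ✓
(6,0)Q 1/2 ✗
(6,1)Q 1/3 ✗
(6,2)P 2/3 ✓
(6,3)P 2/2 ✓
(6,5)Q 0/0 ✓
Unsatisfied: (0,1), (1,1), (1,2), (2,1), (3,3), (4,0), (4,2), (4,3), (5,0), (6,0), (6,1) — 11 in total.

11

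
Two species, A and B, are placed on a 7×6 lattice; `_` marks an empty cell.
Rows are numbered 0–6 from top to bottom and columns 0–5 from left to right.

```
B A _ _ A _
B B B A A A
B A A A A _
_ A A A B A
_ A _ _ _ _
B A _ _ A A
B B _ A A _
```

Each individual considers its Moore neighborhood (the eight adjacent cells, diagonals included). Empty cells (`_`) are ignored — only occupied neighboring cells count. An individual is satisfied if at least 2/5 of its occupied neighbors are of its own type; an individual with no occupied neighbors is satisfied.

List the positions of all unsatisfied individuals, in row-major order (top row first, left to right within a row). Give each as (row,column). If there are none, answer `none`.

Row 0: (0,0)B 2/3 satisfied · (0,1)A 0/4 not · (0,4)A 3/3 satisfied
Row 1: (1,0)B 3/5 satisfied · (1,1)B 4/7 satisfied · (1,2)B 1/6 not · (1,3)A 5/6 satisfied · (1,4)A 5/5 satisfied · (1,5)A 3/3 satisfied
Row 2: (2,0)B 2/4 satisfied · (2,1)A 3/7 satisfied · (2,2)A 6/8 satisfied · (2,3)A 6/8 satisfied · (2,4)A 6/7 satisfied
Row 3: (3,1)A 4/5 satisfied · (3,2)A 6/6 satisfied · (3,3)A 4/5 satisfied · (3,4)B 0/4 not · (3,5)A 1/2 satisfied
Row 4: (4,1)A 3/4 satisfied
Row 5: (5,0)B 2/4 satisfied · (5,1)A 1/4 not · (5,4)A 3/3 satisfied · (5,5)A 2/2 satisfied
Row 6: (6,0)B 2/3 satisfied · (6,1)B 2/3 satisfied · (6,3)A 2/2 satisfied · (6,4)A 3/3 satisfied

(0,1), (1,2), (3,4), (5,1)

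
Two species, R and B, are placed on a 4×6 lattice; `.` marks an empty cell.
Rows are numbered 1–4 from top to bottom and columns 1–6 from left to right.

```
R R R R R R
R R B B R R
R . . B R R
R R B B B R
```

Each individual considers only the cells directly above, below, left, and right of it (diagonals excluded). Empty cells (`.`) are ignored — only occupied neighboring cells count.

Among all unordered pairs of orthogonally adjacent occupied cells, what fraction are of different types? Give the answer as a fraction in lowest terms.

Scan each occupied cell's neighbors to the right and below so each pair is counted once.
From row 1: 2 unlike of 11 pairs (running 2/11).
From row 2: 2 unlike of 9 pairs (running 4/20).
From row 3: 2 unlike of 6 pairs (running 6/26).
From row 4: 2 unlike of 5 pairs (running 8/31).
Total adjacent occupied pairs: 31; unlike-type pairs: 8.
8/31 is already in lowest terms.

8/31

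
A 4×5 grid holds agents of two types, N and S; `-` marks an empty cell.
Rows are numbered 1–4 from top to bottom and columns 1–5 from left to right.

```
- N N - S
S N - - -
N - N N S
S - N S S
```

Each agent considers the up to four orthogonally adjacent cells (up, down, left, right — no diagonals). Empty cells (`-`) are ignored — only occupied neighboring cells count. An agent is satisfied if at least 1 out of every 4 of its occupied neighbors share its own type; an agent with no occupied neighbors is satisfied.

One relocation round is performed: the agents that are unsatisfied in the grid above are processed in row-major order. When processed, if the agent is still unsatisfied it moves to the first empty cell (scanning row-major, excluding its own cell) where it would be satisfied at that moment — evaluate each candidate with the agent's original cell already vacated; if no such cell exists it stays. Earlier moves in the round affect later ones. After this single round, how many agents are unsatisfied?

Initially unsatisfied (in order): (2,1), (3,1), (4,1).
  (2,1) → (1,4).
  (3,1) → (1,1).
  (4,1): now satisfied by earlier moves; stays.
Resulting grid:
N N N S S
- N - - -
- - N N S
S - N S S
All satisfied now.

0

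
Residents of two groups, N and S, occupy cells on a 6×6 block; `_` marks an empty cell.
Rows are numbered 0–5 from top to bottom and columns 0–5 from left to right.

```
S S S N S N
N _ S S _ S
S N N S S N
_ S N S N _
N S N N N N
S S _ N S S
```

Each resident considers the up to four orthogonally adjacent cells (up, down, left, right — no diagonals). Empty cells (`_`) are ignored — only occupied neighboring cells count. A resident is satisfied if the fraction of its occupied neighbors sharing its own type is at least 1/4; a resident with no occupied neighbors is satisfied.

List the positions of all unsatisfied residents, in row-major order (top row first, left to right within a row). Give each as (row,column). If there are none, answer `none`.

(0,3), (0,4), (0,5), (1,0), (1,5), (2,0), (2,5), (4,0)

(0,0)S 1/2 ok
(0,1)S 2/2 ok
(0,2)S 2/3 ok
(0,3)N 0/3 unhappy
(0,4)S 0/2 unhappy
(0,5)N 0/2 unhappy
(1,0)N 0/2 unhappy
(1,2)S 2/3 ok
(1,3)S 2/3 ok
(1,5)S 0/2 unhappy
(2,0)S 0/2 unhappy
(2,1)N 1/3 ok
(2,2)N 2/4 ok
(2,3)S 3/4 ok
(2,4)S 1/3 ok
(2,5)N 0/2 unhappy
(3,1)S 1/3 ok
(3,2)N 2/4 ok
(3,3)S 1/4 ok
(3,4)N 1/3 ok
(4,0)N 0/2 unhappy
(4,1)S 2/4 ok
(4,2)N 2/3 ok
(4,3)N 3/4 ok
(4,4)N 3/4 ok
(4,5)N 1/2 ok
(5,0)S 1/2 ok
(5,1)S 2/2 ok
(5,3)N 1/2 ok
(5,4)S 1/3 ok
(5,5)S 1/2 ok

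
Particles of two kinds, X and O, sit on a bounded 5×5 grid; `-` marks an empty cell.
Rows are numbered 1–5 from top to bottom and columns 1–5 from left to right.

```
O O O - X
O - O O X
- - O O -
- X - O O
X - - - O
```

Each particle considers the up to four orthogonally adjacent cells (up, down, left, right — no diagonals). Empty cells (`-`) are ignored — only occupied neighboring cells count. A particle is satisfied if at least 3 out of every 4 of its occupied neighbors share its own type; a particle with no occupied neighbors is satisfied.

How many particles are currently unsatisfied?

2

(1,1)O 2/2 ok
(1,2)O 2/2 ok
(1,3)O 2/2 ok
(1,5)X 1/1 ok
(2,1)O 1/1 ok
(2,3)O 3/3 ok
(2,4)O 2/3 unhappy
(2,5)X 1/2 unhappy
(3,3)O 2/2 ok
(3,4)O 3/3 ok
(4,2)X 0/0 ok
(4,4)O 2/2 ok
(4,5)O 2/2 ok
(5,1)X 0/0 ok
(5,5)O 1/1 ok
Unsatisfied: (2,4), (2,5) — 2 in total.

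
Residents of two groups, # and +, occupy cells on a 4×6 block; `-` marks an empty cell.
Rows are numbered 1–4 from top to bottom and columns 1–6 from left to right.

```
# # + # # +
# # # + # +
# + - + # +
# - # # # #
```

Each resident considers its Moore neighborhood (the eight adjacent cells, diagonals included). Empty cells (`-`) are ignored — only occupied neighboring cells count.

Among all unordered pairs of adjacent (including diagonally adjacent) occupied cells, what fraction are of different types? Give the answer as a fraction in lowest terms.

Scan each occupied cell's neighbors to the right and below (and the two forward diagonals) so each pair is counted once.
Row 1: #(1,1)–#(1,2)= #(1,1)–#(2,1)= #(1,1)–#(2,2)= #(1,2)–+(1,3)≠ #(1,2)–#(2,2)= #(1,2)–#(2,3)= #(1,2)–#(2,1)= +(1,3)–#(1,4)≠ +(1,3)–#(2,3)≠ +(1,3)–+(2,4)= +(1,3)–#(2,2)≠ #(1,4)–#(1,5)= #(1,4)–+(2,4)≠ #(1,4)–#(2,5)= #(1,4)–#(2,3)= #(1,5)–+(1,6)≠ #(1,5)–#(2,5)= #(1,5)–+(2,6)≠ #(1,5)–+(2,4)≠ +(1,6)–+(2,6)= +(1,6)–#(2,5)≠  → 9/21 unlike.
Row 2: #(2,1)–#(2,2)= #(2,1)–#(3,1)= #(2,1)–+(3,2)≠ #(2,2)–#(2,3)= #(2,2)–+(3,2)≠ #(2,2)–#(3,1)= #(2,3)–+(2,4)≠ #(2,3)–+(3,4)≠ #(2,3)–+(3,2)≠ +(2,4)–#(2,5)≠ +(2,4)–+(3,4)= +(2,4)–#(3,5)≠ #(2,5)–+(2,6)≠ #(2,5)–#(3,5)= #(2,5)–+(3,6)≠ #(2,5)–+(3,4)≠ +(2,6)–+(3,6)= +(2,6)–#(3,5)≠  → 11/18 unlike.
Row 3: #(3,1)–+(3,2)≠ #(3,1)–#(4,1)= +(3,2)–#(4,3)≠ +(3,2)–#(4,1)≠ +(3,4)–#(3,5)≠ +(3,4)–#(4,4)≠ +(3,4)–#(4,5)≠ +(3,4)–#(4,3)≠ #(3,5)–+(3,6)≠ #(3,5)–#(4,5)= #(3,5)–#(4,6)= #(3,5)–#(4,4)= +(3,6)–#(4,6)≠ +(3,6)–#(4,5)≠  → 10/14 unlike.
Row 4: #(4,3)–#(4,4)= #(4,4)–#(4,5)= #(4,5)–#(4,6)=  → 0/3 unlike.
Total adjacent occupied pairs: 56; unlike-type pairs: 30.
30/56 reduces to 15/28.

15/28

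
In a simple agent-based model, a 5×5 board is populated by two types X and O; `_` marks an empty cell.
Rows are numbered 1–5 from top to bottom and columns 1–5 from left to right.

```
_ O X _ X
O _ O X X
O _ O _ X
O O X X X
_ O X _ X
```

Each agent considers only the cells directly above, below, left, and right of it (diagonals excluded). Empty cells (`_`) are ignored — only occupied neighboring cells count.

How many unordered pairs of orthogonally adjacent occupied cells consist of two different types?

6

Scan each occupied cell's neighbors to the right and below so each pair is counted once.
From row 1: 2 unlike of 3 pairs (running 2/3).
From row 2: 1 unlike of 5 pairs (running 3/8).
From row 3: 1 unlike of 3 pairs (running 4/11).
From row 4: 1 unlike of 7 pairs (running 5/18).
From row 5: 1 unlike of 1 pairs (running 6/19).
Total adjacent occupied pairs: 19; unlike-type pairs: 6.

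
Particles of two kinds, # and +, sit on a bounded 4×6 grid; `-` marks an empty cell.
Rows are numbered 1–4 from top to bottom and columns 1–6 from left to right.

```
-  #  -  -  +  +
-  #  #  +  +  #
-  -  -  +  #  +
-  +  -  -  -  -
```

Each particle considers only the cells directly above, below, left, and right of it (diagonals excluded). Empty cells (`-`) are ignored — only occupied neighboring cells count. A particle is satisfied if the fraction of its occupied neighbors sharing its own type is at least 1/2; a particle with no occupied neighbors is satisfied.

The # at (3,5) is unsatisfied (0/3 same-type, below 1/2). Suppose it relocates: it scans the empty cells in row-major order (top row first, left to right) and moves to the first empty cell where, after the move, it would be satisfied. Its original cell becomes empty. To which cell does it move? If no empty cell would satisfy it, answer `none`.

(1,1)

Vacating (3,5). Empty cells in order:
  (1,1): 1/1 same-type → satisfied — stop here.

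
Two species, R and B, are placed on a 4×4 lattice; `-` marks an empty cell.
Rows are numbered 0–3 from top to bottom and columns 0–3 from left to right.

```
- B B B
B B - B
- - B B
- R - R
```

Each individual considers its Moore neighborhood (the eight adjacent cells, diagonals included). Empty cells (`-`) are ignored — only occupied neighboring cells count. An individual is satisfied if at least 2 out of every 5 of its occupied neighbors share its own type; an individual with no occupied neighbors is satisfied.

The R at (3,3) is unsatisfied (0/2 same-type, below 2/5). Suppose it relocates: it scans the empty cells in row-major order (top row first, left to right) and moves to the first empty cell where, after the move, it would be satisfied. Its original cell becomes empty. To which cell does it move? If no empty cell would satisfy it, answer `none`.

Vacating (3,3). Empty cells in order:
  (0,0): 0/3 same-type → still unsatisfied.
  (1,2): 0/7 same-type → still unsatisfied.
  (2,0): 1/3 same-type → still unsatisfied.
  (2,1): 1/4 same-type → still unsatisfied.
  (3,0): 1/1 same-type → satisfied — stop here.

(3,0)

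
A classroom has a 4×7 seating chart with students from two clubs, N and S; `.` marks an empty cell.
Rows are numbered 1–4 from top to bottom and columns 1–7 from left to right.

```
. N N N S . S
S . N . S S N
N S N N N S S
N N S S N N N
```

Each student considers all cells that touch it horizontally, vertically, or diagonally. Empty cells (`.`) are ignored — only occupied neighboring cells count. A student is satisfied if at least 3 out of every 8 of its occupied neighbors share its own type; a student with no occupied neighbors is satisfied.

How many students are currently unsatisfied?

5

(1,2)N 2/3 ok
(1,3)N 3/3 ok
(1,4)N 2/4 ok
(1,5)S 2/3 ok
(1,7)S 1/2 ok
(2,1)S 1/3 unhappy
(2,3)N 5/6 ok
(2,5)S 3/6 ok
(2,6)S 5/7 ok
(2,7)N 0/4 unhappy
(3,1)N 2/4 ok
(3,2)S 2/7 unhappy
(3,3)N 3/6 ok
(3,4)N 4/7 ok
(3,5)N 3/7 ok
(3,6)S 3/8 ok
(3,7)S 2/5 ok
(4,1)N 2/3 ok
(4,2)N 3/5 ok
(4,3)S 2/5 ok
(4,4)S 1/5 unhappy
(4,5)N 3/5 ok
(4,6)N 3/5 ok
(4,7)N 1/3 unhappy
Unsatisfied: (2,1), (2,7), (3,2), (4,4), (4,7) — 5 in total.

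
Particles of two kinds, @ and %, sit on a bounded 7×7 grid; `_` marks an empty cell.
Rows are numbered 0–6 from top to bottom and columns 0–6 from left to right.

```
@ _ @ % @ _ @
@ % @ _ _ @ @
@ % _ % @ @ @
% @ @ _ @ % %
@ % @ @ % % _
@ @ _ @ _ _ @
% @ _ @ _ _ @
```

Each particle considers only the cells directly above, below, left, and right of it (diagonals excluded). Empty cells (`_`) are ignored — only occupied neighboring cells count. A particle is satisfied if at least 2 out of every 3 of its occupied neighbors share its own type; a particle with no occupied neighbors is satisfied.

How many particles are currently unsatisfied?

Row 0: (0,0)@ 1/1 ok · (0,2)@ 1/2 unhappy · (0,3)% 0/2 unhappy · (0,4)@ 0/1 unhappy · (0,6)@ 1/1 ok
Row 1: (1,0)@ 2/3 ok · (1,1)% 1/3 unhappy · (1,2)@ 1/2 unhappy · (1,5)@ 2/2 ok · (1,6)@ 3/3 ok
Row 2: (2,0)@ 1/3 unhappy · (2,1)% 1/3 unhappy · (2,3)% 0/1 unhappy · (2,4)@ 2/3 ok · (2,5)@ 3/4 ok · (2,6)@ 2/3 ok
Row 3: (3,0)% 0/3 unhappy · (3,1)@ 1/4 unhappy · (3,2)@ 2/2 ok · (3,4)@ 1/3 unhappy · (3,5)% 2/4 unhappy · (3,6)% 1/2 unhappy
Row 4: (4,0)@ 1/3 unhappy · (4,1)% 0/4 unhappy · (4,2)@ 2/3 ok · (4,3)@ 2/3 ok · (4,4)% 1/3 unhappy · (4,5)% 2/2 ok
Row 5: (5,0)@ 2/3 ok · (5,1)@ 2/3 ok · (5,3)@ 2/2 ok · (5,6)@ 1/1 ok
Row 6: (6,0)% 0/2 unhappy · (6,1)@ 1/2 unhappy · (6,3)@ 1/1 ok · (6,6)@ 1/1 ok
Unsatisfied: (0,2), (0,3), (0,4), (1,1), (1,2), (2,0), (2,1), (2,3), (3,0), (3,1), (3,4), (3,5), (3,6), (4,0), (4,1), (4,4), (6,0), (6,1) — 18 in total.

18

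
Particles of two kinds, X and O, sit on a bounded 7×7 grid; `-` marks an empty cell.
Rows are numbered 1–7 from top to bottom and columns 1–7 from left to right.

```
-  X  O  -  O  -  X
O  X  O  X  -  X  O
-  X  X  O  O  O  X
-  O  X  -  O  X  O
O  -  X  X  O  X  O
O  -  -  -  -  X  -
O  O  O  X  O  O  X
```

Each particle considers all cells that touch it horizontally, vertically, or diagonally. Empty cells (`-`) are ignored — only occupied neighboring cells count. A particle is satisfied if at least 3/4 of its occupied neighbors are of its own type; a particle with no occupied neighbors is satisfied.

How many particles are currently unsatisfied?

32

(1,2)X 1/4 not
(1,3)O 1/4 not
(1,5)O 0/2 not
(1,7)X 1/2 not
(2,1)O 0/3 not
(2,2)X 3/6 not
(2,3)O 2/7 not
(2,4)X 1/6 not
(2,6)X 2/6 not
(2,7)O 1/4 not
(3,2)X 3/6 not
(3,3)X 4/7 not
(3,4)O 3/6 not
(3,5)O 3/6 not
(3,6)O 4/7 not
(3,7)X 2/5 not
(4,2)O 1/5 not
(4,3)X 4/6 not
(4,5)O 4/7 not
(4,6)X 2/8 not
(4,7)O 2/5 not
(5,1)O 2/2 satisfied
(5,3)X 2/3 not
(5,4)X 2/4 not
(5,5)O 1/5 not
(5,6)X 2/6 not
(5,7)O 1/4 not
(6,1)O 3/3 satisfied
(6,6)X 2/6 not
(7,1)O 2/2 satisfied
(7,2)O 3/3 satisfied
(7,3)O 1/2 not
(7,4)X 0/2 not
(7,5)O 1/3 not
(7,6)O 1/3 not
(7,7)X 1/2 not
Unsatisfied: (1,2), (1,3), (1,5), (1,7), (2,1), (2,2), (2,3), (2,4), (2,6), (2,7), (3,2), (3,3), (3,4), (3,5), (3,6), (3,7), (4,2), (4,3), (4,5), (4,6), (4,7), (5,3), (5,4), (5,5), (5,6), (5,7), (6,6), (7,3), (7,4), (7,5), (7,6), (7,7) — 32 in total.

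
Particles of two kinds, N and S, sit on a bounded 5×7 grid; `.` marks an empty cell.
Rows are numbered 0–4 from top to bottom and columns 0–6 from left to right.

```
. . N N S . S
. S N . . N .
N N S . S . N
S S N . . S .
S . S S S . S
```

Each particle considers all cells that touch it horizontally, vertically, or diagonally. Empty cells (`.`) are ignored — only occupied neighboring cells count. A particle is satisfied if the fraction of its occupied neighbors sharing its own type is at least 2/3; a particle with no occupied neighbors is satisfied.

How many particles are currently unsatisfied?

(0,2)N 2/3 ok
(0,3)N 2/3 ok
(0,4)S 0/2 unhappy
(0,6)S 0/1 unhappy
(1,1)S 1/5 unhappy
(1,2)N 3/5 unhappy
(1,5)N 1/4 unhappy
(2,0)N 1/4 unhappy
(2,1)N 3/7 unhappy
(2,2)S 2/5 unhappy
(2,4)S 1/2 unhappy
(2,6)N 1/2 unhappy
(3,0)S 2/4 unhappy
(3,1)S 4/7 unhappy
(3,2)N 1/5 unhappy
(3,5)S 3/4 ok
(4,0)S 2/2 ok
(4,2)S 2/3 ok
(4,3)S 2/3 ok
(4,4)S 2/2 ok
(4,6)S 1/1 ok
Unsatisfied: (0,4), (0,6), (1,1), (1,2), (1,5), (2,0), (2,1), (2,2), (2,4), (2,6), (3,0), (3,1), (3,2) — 13 in total.

13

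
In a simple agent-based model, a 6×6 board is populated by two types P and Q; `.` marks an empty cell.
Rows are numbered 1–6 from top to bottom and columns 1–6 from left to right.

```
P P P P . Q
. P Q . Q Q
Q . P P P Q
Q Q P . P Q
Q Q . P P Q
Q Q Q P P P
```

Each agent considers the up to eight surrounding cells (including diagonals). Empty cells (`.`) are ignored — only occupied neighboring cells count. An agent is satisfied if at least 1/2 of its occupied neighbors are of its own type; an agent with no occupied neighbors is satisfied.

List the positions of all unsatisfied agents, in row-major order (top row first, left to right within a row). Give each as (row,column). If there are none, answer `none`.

(1,4), (2,3), (3,5), (4,6), (5,6)

Row 1: (1,1)P 2/2 ✓ · (1,2)P 3/4 ✓ · (1,3)P 3/4 ✓ · (1,4)P 1/3 ✗ · (1,6)Q 2/2 ✓
Row 2: (2,2)P 4/6 ✓ · (2,3)Q 0/6 ✗ · (2,5)Q 3/6 ✓ · (2,6)Q 3/4 ✓
Row 3: (3,1)Q 2/3 ✓ · (3,3)P 3/5 ✓ · (3,4)P 4/6 ✓ · (3,5)P 2/6 ✗ · (3,6)Q 3/5 ✓
Row 4: (4,1)Q 4/4 ✓ · (4,2)Q 4/6 ✓ · (4,3)P 3/5 ✓ · (4,5)P 4/7 ✓ · (4,6)Q 2/5 ✗
Row 5: (5,1)Q 5/5 ✓ · (5,2)Q 6/7 ✓ · (5,4)P 5/6 ✓ · (5,5)P 5/7 ✓ · (5,6)Q 1/5 ✗
Row 6: (6,1)Q 3/3 ✓ · (6,2)Q 4/4 ✓ · (6,3)Q 2/4 ✓ · (6,4)P 3/4 ✓ · (6,5)P 4/5 ✓ · (6,6)P 2/3 ✓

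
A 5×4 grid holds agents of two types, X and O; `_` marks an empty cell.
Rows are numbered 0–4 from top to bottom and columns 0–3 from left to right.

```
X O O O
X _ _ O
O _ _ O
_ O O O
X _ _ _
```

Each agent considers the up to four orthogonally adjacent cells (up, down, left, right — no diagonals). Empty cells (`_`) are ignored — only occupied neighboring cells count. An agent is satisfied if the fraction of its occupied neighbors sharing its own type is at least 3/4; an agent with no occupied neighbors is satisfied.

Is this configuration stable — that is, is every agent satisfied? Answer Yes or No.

Row 0: (0,0)X 1/2 not · (0,1)O 1/2 not · (0,2)O 2/2 satisfied · (0,3)O 2/2 satisfied
Row 1: (1,0)X 1/2 not · (1,3)O 2/2 satisfied
Row 2: (2,0)O 0/1 not · (2,3)O 2/2 satisfied
Row 3: (3,1)O 1/1 satisfied · (3,2)O 2/2 satisfied · (3,3)O 2/2 satisfied
Row 4: (4,0)X 0/0 satisfied
For instance (0,0) has only 1/2 same-type neighbors, below 3/4.

No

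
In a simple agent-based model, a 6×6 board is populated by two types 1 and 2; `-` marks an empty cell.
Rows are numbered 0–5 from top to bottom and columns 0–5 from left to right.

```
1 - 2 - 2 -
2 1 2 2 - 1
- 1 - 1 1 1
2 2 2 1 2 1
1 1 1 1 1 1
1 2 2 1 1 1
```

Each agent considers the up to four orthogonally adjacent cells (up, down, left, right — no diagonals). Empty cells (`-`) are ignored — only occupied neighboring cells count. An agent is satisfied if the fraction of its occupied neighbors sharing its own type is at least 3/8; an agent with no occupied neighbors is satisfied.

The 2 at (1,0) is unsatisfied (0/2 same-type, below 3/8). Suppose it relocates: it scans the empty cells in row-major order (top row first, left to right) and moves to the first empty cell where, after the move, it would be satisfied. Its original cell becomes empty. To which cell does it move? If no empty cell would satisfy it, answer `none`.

(0,3)

Vacating (1,0). Empty cells in order:
  (0,1): 1/3 same-type → still unsatisfied.
  (0,3): 3/3 same-type → satisfied — stop here.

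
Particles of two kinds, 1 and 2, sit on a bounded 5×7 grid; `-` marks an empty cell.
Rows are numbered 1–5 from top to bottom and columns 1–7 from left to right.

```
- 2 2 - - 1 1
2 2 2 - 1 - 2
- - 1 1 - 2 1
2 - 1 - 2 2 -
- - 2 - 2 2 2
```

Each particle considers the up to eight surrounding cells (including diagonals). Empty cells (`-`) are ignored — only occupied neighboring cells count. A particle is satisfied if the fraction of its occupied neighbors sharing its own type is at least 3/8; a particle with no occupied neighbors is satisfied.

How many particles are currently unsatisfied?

3

(1,2)2 4/4 satisfied
(1,3)2 3/3 satisfied
(1,6)1 2/3 satisfied
(1,7)1 1/2 satisfied
(2,1)2 2/2 satisfied
(2,2)2 4/5 satisfied
(2,3)2 3/5 satisfied
(2,5)1 2/3 satisfied
(2,7)2 1/4 not
(3,3)1 2/4 satisfied
(3,4)1 3/5 satisfied
(3,6)2 3/5 satisfied
(3,7)1 0/3 not
(4,1)2 0/0 satisfied
(4,3)1 2/3 satisfied
(4,5)2 4/5 satisfied
(4,6)2 5/6 satisfied
(5,3)2 0/1 not
(5,5)2 3/3 satisfied
(5,6)2 4/4 satisfied
(5,7)2 2/2 satisfied
Unsatisfied: (2,7), (3,7), (5,3) — 3 in total.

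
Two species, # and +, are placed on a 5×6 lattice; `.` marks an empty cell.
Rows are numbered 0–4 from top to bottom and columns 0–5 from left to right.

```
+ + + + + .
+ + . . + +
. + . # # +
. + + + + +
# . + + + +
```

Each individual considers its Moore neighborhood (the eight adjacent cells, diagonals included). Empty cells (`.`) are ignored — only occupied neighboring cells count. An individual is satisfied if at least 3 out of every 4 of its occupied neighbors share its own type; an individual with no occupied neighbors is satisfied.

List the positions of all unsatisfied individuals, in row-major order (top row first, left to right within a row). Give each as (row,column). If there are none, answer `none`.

(1,4), (2,3), (2,4), (3,3), (4,0)

Row 0: (0,0)+ 3/3 satisfied · (0,1)+ 4/4 satisfied · (0,2)+ 3/3 satisfied · (0,3)+ 3/3 satisfied · (0,4)+ 3/3 satisfied
Row 1: (1,0)+ 4/4 satisfied · (1,1)+ 5/5 satisfied · (1,4)+ 4/6 not · (1,5)+ 3/4 satisfied
Row 2: (2,1)+ 4/4 satisfied · (2,3)# 1/5 not · (2,4)# 1/7 not · (2,5)+ 4/5 satisfied
Row 3: (3,1)+ 3/4 satisfied · (3,2)+ 5/6 satisfied · (3,3)+ 5/7 not · (3,4)+ 6/8 satisfied · (3,5)+ 4/5 satisfied
Row 4: (4,0)# 0/1 not · (4,2)+ 4/4 satisfied · (4,3)+ 5/5 satisfied · (4,4)+ 5/5 satisfied · (4,5)+ 3/3 satisfied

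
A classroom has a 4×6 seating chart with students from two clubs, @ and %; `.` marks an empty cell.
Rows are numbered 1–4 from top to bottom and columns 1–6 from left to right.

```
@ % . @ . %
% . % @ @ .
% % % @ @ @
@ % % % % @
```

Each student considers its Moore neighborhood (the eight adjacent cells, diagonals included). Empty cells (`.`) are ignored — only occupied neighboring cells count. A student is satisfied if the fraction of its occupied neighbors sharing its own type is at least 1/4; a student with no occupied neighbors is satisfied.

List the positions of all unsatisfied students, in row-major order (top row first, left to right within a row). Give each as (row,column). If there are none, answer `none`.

Row 1: (1,1)@ 0/2 ✗ · (1,2)% 2/3 ✓ · (1,4)@ 2/3 ✓ · (1,6)% 0/1 ✗
Row 2: (2,1)% 3/4 ✓ · (2,3)% 3/6 ✓ · (2,4)@ 4/6 ✓ · (2,5)@ 5/6 ✓
Row 3: (3,1)% 3/4 ✓ · (3,2)% 6/7 ✓ · (3,3)% 5/7 ✓ · (3,4)@ 3/8 ✓ · (3,5)@ 5/7 ✓ · (3,6)@ 3/4 ✓
Row 4: (4,1)@ 0/3 ✗ · (4,2)% 4/5 ✓ · (4,3)% 4/5 ✓ · (4,4)% 3/5 ✓ · (4,5)% 1/5 ✗ · (4,6)@ 2/3 ✓

(1,1), (1,6), (4,1), (4,5)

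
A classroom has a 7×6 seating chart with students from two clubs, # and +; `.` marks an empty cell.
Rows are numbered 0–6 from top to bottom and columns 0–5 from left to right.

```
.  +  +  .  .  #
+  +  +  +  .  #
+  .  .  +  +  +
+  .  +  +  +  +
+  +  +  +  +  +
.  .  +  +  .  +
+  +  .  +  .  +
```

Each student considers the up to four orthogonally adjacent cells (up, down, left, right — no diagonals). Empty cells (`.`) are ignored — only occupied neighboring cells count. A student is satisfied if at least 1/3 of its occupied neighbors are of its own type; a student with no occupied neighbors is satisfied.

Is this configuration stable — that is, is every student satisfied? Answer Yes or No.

Yes

Row 0: (0,1)+ 2/2 satisfied · (0,2)+ 2/2 satisfied · (0,5)# 1/1 satisfied
Row 1: (1,0)+ 2/2 satisfied · (1,1)+ 3/3 satisfied · (1,2)+ 3/3 satisfied · (1,3)+ 2/2 satisfied · (1,5)# 1/2 satisfied
Row 2: (2,0)+ 2/2 satisfied · (2,3)+ 3/3 satisfied · (2,4)+ 3/3 satisfied · (2,5)+ 2/3 satisfied
Row 3: (3,0)+ 2/2 satisfied · (3,2)+ 2/2 satisfied · (3,3)+ 4/4 satisfied · (3,4)+ 4/4 satisfied · (3,5)+ 3/3 satisfied
Row 4: (4,0)+ 2/2 satisfied · (4,1)+ 2/2 satisfied · (4,2)+ 4/4 satisfied · (4,3)+ 4/4 satisfied · (4,4)+ 3/3 satisfied · (4,5)+ 3/3 satisfied
Row 5: (5,2)+ 2/2 satisfied · (5,3)+ 3/3 satisfied · (5,5)+ 2/2 satisfied
Row 6: (6,0)+ 1/1 satisfied · (6,1)+ 1/1 satisfied · (6,3)+ 1/1 satisfied · (6,5)+ 1/1 satisfied
All meet the threshold, so the configuration is stable.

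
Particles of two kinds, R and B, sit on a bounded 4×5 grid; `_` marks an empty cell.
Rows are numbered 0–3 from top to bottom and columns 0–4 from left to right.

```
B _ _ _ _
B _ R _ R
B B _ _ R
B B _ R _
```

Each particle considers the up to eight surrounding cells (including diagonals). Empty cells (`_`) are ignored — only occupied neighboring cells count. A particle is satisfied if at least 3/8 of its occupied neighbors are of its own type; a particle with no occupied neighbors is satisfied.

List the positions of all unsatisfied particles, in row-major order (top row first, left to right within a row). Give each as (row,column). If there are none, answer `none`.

Row 0: (0,0)B 1/1 ✓
Row 1: (1,0)B 3/3 ✓ · (1,2)R 0/1 ✗ · (1,4)R 1/1 ✓
Row 2: (2,0)B 4/4 ✓ · (2,1)B 4/5 ✓ · (2,4)R 2/2 ✓
Row 3: (3,0)B 3/3 ✓ · (3,1)B 3/3 ✓ · (3,3)R 1/1 ✓

(1,2)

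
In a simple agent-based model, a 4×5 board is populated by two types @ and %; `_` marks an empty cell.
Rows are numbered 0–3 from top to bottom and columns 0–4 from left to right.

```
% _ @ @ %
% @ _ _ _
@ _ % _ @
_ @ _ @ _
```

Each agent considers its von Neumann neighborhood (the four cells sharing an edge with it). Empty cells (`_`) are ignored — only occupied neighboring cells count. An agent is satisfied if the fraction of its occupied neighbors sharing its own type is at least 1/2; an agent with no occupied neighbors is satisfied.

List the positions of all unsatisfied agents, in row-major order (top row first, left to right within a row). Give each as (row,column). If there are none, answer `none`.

(0,4), (1,0), (1,1), (2,0)

Row 0: (0,0)% 1/1 ✓ · (0,2)@ 1/1 ✓ · (0,3)@ 1/2 ✓ · (0,4)% 0/1 ✗
Row 1: (1,0)% 1/3 ✗ · (1,1)@ 0/1 ✗
Row 2: (2,0)@ 0/1 ✗ · (2,2)% 0/0 ✓ · (2,4)@ 0/0 ✓
Row 3: (3,1)@ 0/0 ✓ · (3,3)@ 0/0 ✓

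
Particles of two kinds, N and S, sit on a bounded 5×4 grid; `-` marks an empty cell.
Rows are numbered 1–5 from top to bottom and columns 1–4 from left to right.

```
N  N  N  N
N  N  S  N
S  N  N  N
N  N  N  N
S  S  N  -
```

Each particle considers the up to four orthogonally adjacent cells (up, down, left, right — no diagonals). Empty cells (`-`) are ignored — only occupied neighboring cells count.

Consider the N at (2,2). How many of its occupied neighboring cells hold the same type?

Occupied neighbors of (2,2): (1,2)=N, (3,2)=N, (2,1)=N, (2,3)=S.
Same type (N): 3 of 4.

3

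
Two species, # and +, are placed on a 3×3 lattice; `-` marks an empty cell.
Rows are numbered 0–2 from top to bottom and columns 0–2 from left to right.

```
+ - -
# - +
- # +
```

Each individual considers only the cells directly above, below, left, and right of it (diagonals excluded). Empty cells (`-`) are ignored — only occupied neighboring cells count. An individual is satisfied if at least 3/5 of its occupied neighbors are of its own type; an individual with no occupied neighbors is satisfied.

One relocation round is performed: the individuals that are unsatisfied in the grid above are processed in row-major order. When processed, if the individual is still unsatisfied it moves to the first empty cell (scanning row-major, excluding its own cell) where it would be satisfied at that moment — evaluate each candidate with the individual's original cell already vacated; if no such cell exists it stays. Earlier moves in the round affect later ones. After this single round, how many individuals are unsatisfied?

Initially unsatisfied (in order): (0,0), (1,0), (2,1), (2,2).
  (0,0) → (0,1).
  (1,0): now satisfied by earlier moves; stays.
  (2,1) → (2,0).
  (2,2): now satisfied by earlier moves; stays.
Resulting grid:
- + -
# - +
# - +
All satisfied now.

0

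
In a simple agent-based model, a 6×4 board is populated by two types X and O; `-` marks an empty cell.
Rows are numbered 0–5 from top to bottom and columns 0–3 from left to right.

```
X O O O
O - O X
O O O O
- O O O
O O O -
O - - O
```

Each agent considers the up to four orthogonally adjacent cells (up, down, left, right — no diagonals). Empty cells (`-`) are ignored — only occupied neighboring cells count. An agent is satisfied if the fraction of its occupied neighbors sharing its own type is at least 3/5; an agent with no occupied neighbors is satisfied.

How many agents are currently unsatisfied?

(0,0)X 0/2 ✗
(0,1)O 1/2 ✗
(0,2)O 3/3 ✓
(0,3)O 1/2 ✗
(1,0)O 1/2 ✗
(1,2)O 2/3 ✓
(1,3)X 0/3 ✗
(2,0)O 2/2 ✓
(2,1)O 3/3 ✓
(2,2)O 4/4 ✓
(2,3)O 2/3 ✓
(3,1)O 3/3 ✓
(3,2)O 4/4 ✓
(3,3)O 2/2 ✓
(4,0)O 2/2 ✓
(4,1)O 3/3 ✓
(4,2)O 2/2 ✓
(5,0)O 1/1 ✓
(5,3)O 0/0 ✓
Unsatisfied: (0,0), (0,1), (0,3), (1,0), (1,3) — 5 in total.

5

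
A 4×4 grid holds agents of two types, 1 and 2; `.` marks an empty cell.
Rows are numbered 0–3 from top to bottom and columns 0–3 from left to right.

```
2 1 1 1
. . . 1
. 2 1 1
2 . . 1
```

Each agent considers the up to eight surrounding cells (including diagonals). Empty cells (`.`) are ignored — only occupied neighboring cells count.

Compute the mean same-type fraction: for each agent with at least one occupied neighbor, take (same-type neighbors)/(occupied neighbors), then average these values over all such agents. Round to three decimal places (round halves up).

Row 0: (0,0)2 0/1 · (0,1)1 1/2 · (0,2)1 3/3 · (0,3)1 2/2
Row 1: (1,3)1 4/4
Row 2: (2,1)2 1/2 · (2,2)1 3/4 · (2,3)1 3/3
Row 3: (3,0)2 1/1 · (3,3)1 2/2
Sum over 10 agents: 0/1 + 1/2 + 3/3 + 2/2 + 4/4 + 1/2 + 3/4 + 3/3 + 1/1 + 2/2 = 31/4; mean = 31/4 ÷ 10 = 31/40 = 0.775 → 0.775.

0.775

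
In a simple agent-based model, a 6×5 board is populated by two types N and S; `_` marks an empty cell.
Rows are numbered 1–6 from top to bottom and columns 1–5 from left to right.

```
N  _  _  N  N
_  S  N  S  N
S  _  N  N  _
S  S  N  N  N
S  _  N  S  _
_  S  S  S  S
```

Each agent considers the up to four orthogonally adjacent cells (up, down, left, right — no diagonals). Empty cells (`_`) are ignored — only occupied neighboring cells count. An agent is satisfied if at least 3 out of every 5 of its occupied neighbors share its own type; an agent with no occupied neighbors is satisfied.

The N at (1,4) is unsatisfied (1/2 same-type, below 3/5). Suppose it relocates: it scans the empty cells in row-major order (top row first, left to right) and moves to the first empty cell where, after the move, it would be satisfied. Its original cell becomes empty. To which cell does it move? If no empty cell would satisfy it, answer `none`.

(1,3)

Vacating (1,4). Empty cells in order:
  (1,2): 1/2 same-type → still unsatisfied.
  (1,3): 1/1 same-type → satisfied — stop here.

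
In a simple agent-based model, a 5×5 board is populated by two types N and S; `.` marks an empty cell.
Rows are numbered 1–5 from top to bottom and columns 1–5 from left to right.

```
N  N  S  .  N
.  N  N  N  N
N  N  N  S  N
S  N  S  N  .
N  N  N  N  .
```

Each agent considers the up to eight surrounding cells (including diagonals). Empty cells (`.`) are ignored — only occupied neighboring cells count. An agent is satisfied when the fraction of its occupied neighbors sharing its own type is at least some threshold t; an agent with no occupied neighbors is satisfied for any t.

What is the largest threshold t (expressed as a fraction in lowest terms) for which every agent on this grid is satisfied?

(1,1)N 2/2
(1,2)N 3/4
(1,3)S 0/4
(1,5)N 2/2
(2,2)N 6/7
(2,3)N 5/7
(2,4)N 5/7
(2,5)N 3/4
(3,1)N 3/4
(3,2)N 5/7
(3,3)N 6/8
(3,4)S 1/7
(3,5)N 3/4
(4,1)S 0/5
(4,2)N 6/8
(4,3)S 1/8
(4,4)N 4/6
(5,1)N 2/3
(5,2)N 3/5
(5,3)N 4/5
(5,4)N 2/3
The smallest same-type fraction is 0/4 at (1,3), which reduces to 0/1. Any threshold above that leaves this agent unsatisfied.

0/1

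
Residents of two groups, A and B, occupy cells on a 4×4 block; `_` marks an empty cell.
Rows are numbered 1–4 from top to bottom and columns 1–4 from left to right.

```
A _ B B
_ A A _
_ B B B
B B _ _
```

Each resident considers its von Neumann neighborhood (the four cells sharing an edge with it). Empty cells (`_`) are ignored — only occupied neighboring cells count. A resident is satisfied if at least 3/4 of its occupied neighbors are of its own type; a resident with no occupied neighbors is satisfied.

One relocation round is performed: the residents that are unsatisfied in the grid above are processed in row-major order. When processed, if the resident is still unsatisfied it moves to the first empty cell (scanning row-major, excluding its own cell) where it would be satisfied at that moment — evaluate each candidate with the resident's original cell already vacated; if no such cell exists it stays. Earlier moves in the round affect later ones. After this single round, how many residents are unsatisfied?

0

Initially unsatisfied (in order): (1,3), (2,2), (2,3), (3,2), (3,3).
  (1,3) → (3,1).
  (2,2) → (1,2).
  (2,3): no empty cell satisfies it; stays.
  (3,2): now satisfied by earlier moves; stays.
  (3,3) → (4,3).
Resulting grid:
A A _ B
_ _ A _
B B _ B
B B B _
All satisfied now.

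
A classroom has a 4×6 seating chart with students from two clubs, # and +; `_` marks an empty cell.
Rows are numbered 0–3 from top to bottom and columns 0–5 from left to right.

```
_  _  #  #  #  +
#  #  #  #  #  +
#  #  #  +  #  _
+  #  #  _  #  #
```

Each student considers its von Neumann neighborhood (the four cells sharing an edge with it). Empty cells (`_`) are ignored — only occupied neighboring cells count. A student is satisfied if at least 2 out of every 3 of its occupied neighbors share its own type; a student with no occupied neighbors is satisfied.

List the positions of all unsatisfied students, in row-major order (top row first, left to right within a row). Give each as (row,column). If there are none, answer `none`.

(0,2)# 2/2 ok
(0,3)# 3/3 ok
(0,4)# 2/3 ok
(0,5)+ 1/2 unhappy
(1,0)# 2/2 ok
(1,1)# 3/3 ok
(1,2)# 4/4 ok
(1,3)# 3/4 ok
(1,4)# 3/4 ok
(1,5)+ 1/2 unhappy
(2,0)# 2/3 ok
(2,1)# 4/4 ok
(2,2)# 3/4 ok
(2,3)+ 0/3 unhappy
(2,4)# 2/3 ok
(3,0)+ 0/2 unhappy
(3,1)# 2/3 ok
(3,2)# 2/2 ok
(3,4)# 2/2 ok
(3,5)# 1/1 ok

(0,5), (1,5), (2,3), (3,0)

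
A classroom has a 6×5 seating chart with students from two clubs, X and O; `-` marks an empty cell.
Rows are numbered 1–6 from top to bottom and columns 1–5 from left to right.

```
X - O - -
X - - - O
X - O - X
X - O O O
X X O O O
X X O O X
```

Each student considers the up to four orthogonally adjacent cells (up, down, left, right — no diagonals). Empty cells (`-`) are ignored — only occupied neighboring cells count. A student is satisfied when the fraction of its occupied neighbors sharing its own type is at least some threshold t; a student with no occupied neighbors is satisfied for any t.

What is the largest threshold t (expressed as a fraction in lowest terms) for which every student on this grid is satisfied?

0/1

Row 1: (1,1)X 1/1 · (1,3)O — no occupied neighbors
Row 2: (2,1)X 2/2 · (2,5)O 0/1
Row 3: (3,1)X 2/2 · (3,3)O 1/1 · (3,5)X 0/2
Row 4: (4,1)X 2/2 · (4,3)O 3/3 · (4,4)O 3/3 · (4,5)O 2/3
Row 5: (5,1)X 3/3 · (5,2)X 2/3 · (5,3)O 3/4 · (5,4)O 4/4 · (5,5)O 2/3
Row 6: (6,1)X 2/2 · (6,2)X 2/3 · (6,3)O 2/3 · (6,4)O 2/3 · (6,5)X 0/2
The smallest same-type fraction is 0/1 at (2,5), which reduces to 0/1. Any threshold above that leaves this student unsatisfied.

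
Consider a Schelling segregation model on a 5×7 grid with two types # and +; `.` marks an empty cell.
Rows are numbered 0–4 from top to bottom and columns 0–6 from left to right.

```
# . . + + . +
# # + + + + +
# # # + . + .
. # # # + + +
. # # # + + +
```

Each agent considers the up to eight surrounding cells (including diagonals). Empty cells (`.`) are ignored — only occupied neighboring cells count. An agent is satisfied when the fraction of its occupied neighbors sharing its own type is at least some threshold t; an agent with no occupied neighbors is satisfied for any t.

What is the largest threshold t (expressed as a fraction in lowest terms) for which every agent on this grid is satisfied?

(0,0)# 2/2
(0,3)+ 4/4
(0,4)+ 4/4
(0,6)+ 2/2
(1,0)# 4/4
(1,1)# 5/6
(1,2)+ 3/6
(1,3)+ 5/6
(1,4)+ 6/6
(1,5)+ 5/5
(1,6)+ 3/3
(2,0)# 4/4
(2,1)# 6/7
(2,2)# 5/8
(2,3)+ 4/7
(2,5)+ 6/6
(3,1)# 6/6
(3,2)# 7/8
(3,3)# 4/7
(3,4)+ 5/7
(3,5)+ 6/6
(3,6)+ 4/4
(4,1)# 3/3
(4,2)# 5/5
(4,3)# 3/5
(4,4)+ 3/5
(4,5)+ 5/5
(4,6)+ 3/3
The smallest same-type fraction is 3/6 at (1,2), which reduces to 1/2. Any threshold above that leaves this agent unsatisfied.

1/2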